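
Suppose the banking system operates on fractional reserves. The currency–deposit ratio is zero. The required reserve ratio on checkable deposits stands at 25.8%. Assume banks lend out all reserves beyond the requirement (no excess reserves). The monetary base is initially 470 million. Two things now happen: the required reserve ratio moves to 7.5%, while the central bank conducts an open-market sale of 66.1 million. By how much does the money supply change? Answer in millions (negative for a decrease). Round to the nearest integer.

3564 million

Before: m₁ = 1 / (0.258) ≈ 3.8760, MB₁ = 470, so M₁ = 3.8760 × 470 = 1821.72 million.
After: m₂ = 1 / (0.075) ≈ 13.3333, MB₂ = 470 − 66.1 = 403.9, so M₂ = 13.3333 × 403.9 ≈ 5385.3199 million.
ΔM = M₂ − M₁ = 5385.3199 − 1821.72 = 3563.5999 million.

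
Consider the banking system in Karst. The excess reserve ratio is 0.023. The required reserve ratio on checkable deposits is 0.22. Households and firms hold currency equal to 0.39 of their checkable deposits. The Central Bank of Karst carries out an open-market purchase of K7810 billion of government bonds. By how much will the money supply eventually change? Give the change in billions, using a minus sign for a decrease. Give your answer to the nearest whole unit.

The money multiplier is m = (1 + c) / (rr + e + c) = (1 + 0.39) / (0.22 + 0.023 + 0.39) ≈ 2.19589.
The purchase adds 7810 billion of base, so ΔM = m × ΔMB = 2.19589 × (+7810) = 17149.9009 billion.

K17150 billion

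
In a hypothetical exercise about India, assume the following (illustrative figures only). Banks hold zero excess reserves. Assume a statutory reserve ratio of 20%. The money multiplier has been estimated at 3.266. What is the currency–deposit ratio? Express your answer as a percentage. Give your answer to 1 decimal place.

Using m = 3.266. From m = (1 + c)/(c + rr + e), rearranging gives 1 + c = m·(c + rr + e), so c·(1 − m) = m·(rr + e) − 1.
Hence c = [m·(rr + e) − 1]/(1 − m) = [3.266 × (0.2 + 0) − 1] / (1 − 3.266) ≈ 0.153045.

15.3%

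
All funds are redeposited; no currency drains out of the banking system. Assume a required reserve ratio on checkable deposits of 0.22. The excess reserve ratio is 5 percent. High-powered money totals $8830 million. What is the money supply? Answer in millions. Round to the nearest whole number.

$32704 million

The money multiplier is m = 1 / (rr + e) = 1 / (0.22 + 0.05) ≈ 3.70370.
So M = m × MB = 3.70370 × 8830 = 32703.671 million.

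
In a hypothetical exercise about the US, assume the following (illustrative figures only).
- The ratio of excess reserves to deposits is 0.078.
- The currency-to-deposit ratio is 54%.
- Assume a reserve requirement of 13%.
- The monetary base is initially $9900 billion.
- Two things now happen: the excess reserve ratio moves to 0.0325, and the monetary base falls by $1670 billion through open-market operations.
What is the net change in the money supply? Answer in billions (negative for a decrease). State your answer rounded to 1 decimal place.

Before: m₁ = (1 + 0.54) / (0.13 + 0.078 + 0.54) ≈ 2.058824, MB₁ = 9900, so M₁ = 2.058824 × 9900 = 20382.3576 billion.
After: m₂ = (1 + 0.54) / (0.13 + 0.0325 + 0.54) ≈ 2.192171, MB₂ = 9900 − 1670 = 8230, so M₂ = 2.192171 × 8230 ≈ 18041.5673 billion.
ΔM = M₂ − M₁ = 18041.5673 − 20382.3576 = -2340.7903 billion.

-2340.8 billion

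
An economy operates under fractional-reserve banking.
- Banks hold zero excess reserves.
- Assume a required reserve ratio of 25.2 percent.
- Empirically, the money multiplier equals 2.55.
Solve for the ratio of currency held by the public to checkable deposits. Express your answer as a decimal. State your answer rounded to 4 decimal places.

Using m = 2.55. From m = (1 + c)/(c + rr + e), rearranging gives 1 + c = m·(c + rr + e), so c·(1 − m) = m·(rr + e) − 1.
Hence c = [m·(rr + e) − 1]/(1 − m) = [2.55 × (0.252 + 0) − 1] / (1 − 2.55) ≈ 0.230581.

0.2306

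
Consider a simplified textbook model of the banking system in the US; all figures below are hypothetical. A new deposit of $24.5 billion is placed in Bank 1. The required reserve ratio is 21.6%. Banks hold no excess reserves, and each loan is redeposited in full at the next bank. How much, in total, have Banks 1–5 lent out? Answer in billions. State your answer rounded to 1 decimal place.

Bank i lends (1 − rr)^i of the original deposit: Bank 1 lends 24.5·0.7840 = 19.2080, Bank 2 lends 24.5·0.7840² ≈ 15.0591, and so on.
Summing a geometric series: total = 24.5·[0.7840·(1 − 0.7840^5) / (1 − 0.7840)] ≈ 62.5864 billion.

$62.6 billion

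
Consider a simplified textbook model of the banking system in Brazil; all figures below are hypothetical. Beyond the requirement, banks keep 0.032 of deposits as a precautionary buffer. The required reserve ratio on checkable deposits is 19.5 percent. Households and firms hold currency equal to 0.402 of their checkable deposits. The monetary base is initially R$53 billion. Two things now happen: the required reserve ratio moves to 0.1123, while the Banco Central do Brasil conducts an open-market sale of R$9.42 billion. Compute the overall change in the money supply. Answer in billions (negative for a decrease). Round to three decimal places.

-6.292 billion

Before: m₁ = (1 + 0.402) / (0.195 + 0.032 + 0.402) ≈ 2.228935, MB₁ = 53, so M₁ = 2.228935 × 53 ≈ 118.1336 billion.
After: m₂ = (1 + 0.402) / (0.1123 + 0.032 + 0.402) ≈ 2.566355, MB₂ = 53 − 9.42 = 43.58, so M₂ = 2.566355 × 43.58 ≈ 111.8418 billion.
ΔM = M₂ − M₁ = 111.8418 − 118.1336 = -6.2918 billion.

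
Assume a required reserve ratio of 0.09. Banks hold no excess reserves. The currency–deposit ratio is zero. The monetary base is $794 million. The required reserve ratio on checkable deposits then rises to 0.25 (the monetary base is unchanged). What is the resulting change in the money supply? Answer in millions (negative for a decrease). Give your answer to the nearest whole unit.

Initially m₁ = 1 / (0.09) ≈ 11.1111, so M₁ = 11.1111 × 794 = 8822.2134 million.
After the change m₂ = 1 / (0.25) = 4, so M₂ = 4 × 794 = 3176 million.
ΔM = M₂ − M₁ = 3176 − 8822.2134 = -5646.2134 million.

-5646 million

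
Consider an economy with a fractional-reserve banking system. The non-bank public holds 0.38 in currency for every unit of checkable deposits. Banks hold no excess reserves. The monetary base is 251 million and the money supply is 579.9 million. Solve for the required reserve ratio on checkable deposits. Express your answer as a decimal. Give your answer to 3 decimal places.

0.217

Using m = M/MB = 579.9/251 ≈ 2.310359. Since m = (1 + c)/(c + rr + e), the denominator satisfies c + rr + e = (1 + c)/m = (1 + 0.38) / 2.310359 ≈ 0.597310.
With c = 0.38 and e = 0, the required reserve ratio on checkable deposits is 0.597310 − 0.38 − 0 = 0.21731.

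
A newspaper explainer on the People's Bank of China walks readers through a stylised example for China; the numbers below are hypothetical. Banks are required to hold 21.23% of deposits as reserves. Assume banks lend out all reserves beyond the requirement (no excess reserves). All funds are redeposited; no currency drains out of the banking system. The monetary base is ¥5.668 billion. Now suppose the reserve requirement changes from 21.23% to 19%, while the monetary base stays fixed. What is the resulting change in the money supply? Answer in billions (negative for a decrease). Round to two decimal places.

¥3.13 billion

Initially m₁ = 1 / (0.2123) ≈ 4.7103, so M₁ = 4.7103 × 5.668 ≈ 26.698 billion.
After the change m₂ = 1 / (0.19) ≈ 5.2632, so M₂ = 5.2632 × 5.668 ≈ 29.8318 billion.
ΔM = M₂ − M₁ = 29.8318 − 26.698 = 3.1338 billion.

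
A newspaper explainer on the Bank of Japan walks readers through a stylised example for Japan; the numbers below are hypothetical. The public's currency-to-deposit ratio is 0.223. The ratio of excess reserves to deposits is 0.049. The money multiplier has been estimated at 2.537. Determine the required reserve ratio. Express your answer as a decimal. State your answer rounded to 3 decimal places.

Using m = 2.537. Since m = (1 + c)/(c + rr + e), the denominator satisfies c + rr + e = (1 + c)/m = (1 + 0.223) / 2.537 ≈ 0.482065.
With c = 0.223 and e = 0.049, the required reserve ratio is 0.482065 − 0.223 − 0.049 = 0.210065.

0.210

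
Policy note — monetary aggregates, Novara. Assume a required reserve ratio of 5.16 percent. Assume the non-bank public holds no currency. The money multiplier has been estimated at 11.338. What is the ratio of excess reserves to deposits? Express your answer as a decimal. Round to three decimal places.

0.037

Using m = 11.338. Since m = (1 + c)/(c + rr + e), the denominator satisfies c + rr + e = (1 + c)/m = (1 + 0) / 11.338 ≈ 0.088199.
With c = 0 and rr = 0.0516, the ratio of excess reserves to deposits is 0.088199 − 0 − 0.0516 = 0.036599.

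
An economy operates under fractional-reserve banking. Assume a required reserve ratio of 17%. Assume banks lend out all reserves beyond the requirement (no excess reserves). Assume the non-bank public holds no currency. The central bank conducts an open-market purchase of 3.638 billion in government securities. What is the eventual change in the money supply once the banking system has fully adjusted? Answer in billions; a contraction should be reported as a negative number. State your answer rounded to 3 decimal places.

The simple money multiplier is m = 1/rr = 1/0.17 ≈ 5.88235.
An open-market purchase increases the monetary base by 3.638 billion, so ΔM = m × ΔMB = 5.88235 × 3.638 ≈ 21.4 billion.

21.400 billion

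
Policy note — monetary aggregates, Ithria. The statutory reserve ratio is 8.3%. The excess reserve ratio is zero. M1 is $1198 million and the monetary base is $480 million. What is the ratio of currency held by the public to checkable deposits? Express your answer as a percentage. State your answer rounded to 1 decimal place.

53.0%

Using m = M/MB = 1198/480 ≈ 2.495833. From m = (1 + c)/(c + rr + e), rearranging gives 1 + c = m·(c + rr + e), so c·(1 − m) = m·(rr + e) − 1.
Hence c = [m·(rr + e) − 1]/(1 − m) = [2.495833 × (0.083 + 0) − 1] / (1 − 2.495833) ≈ 0.530036.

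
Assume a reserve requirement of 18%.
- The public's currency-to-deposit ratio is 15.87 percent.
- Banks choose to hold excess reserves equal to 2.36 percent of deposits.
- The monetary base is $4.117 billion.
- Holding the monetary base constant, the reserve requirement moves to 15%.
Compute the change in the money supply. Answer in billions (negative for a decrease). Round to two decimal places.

Initially m₁ = (1 + 0.1587) / (0.18 + 0.0236 + 0.1587) ≈ 3.1982, so M₁ = 3.1982 × 4.117 ≈ 13.167 billion.
After the change m₂ = (1 + 0.1587) / (0.15 + 0.0236 + 0.1587) ≈ 3.4869, so M₂ = 3.4869 × 4.117 ≈ 14.3556 billion.
ΔM = M₂ − M₁ = 14.3556 − 13.167 = 1.1886 billion.

$1.19 billion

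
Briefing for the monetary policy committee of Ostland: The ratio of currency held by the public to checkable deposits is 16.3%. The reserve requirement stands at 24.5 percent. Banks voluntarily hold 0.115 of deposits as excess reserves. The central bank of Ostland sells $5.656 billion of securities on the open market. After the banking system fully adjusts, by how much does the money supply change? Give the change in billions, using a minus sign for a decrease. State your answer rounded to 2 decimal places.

-12.58 billion

The money multiplier is m = (1 + c) / (rr + e + c) = (1 + 0.163) / (0.245 + 0.115 + 0.163) ≈ 2.2237.
The sale removes 5.656 billion of base, so ΔM = m × ΔMB = 2.2237 × (−5.656) ≈ -12.5772 billion.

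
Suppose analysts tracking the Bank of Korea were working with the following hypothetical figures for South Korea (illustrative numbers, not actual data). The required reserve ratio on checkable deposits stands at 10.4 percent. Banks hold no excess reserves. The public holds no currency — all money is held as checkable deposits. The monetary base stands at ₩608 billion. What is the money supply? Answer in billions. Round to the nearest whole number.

With no currency drain or excess reserves, the money multiplier is m = 1/rr = 1/0.104 ≈ 9.6154.
Money supply M = m × MB = 9.6154 × 608 = 5846.1632 billion.

₩5846 billion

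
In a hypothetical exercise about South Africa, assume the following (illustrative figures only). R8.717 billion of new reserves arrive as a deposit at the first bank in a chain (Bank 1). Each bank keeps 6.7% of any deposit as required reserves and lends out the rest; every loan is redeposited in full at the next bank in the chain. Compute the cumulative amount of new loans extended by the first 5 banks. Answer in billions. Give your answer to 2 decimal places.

R35.57 billion

Bank i lends (1 − rr)^i of the original deposit: Bank 1 lends 8.717·0.9330 ≈ 8.1330, Bank 2 lends 8.717·0.9330² ≈ 7.5881, and so on.
Summing a geometric series: total = 8.717·[0.9330·(1 − 0.9330^5) / (1 − 0.9330)] ≈ 35.5687 billion.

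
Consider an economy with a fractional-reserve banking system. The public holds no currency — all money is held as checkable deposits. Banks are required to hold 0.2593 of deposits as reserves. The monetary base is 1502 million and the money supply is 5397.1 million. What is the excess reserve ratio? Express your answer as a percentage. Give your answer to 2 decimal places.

1.90%

Using m = M/MB = 5397.1/1502 ≈ 3.593276. Since m = (1 + c)/(c + rr + e), the denominator satisfies c + rr + e = (1 + c)/m = (1 + 0) / 3.593276 ≈ 0.278298.
With c = 0 and rr = 0.2593, the excess reserve ratio is 0.278298 − 0 − 0.2593 = 0.018998.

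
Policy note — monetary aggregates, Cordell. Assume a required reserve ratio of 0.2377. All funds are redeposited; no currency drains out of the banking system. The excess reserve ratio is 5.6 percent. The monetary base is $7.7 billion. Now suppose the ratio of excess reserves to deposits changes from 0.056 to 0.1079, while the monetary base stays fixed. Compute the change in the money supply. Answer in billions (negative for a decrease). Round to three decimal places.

-3.937 billion

Initially m₁ = 1 / (0.2377 + 0.056) ≈ 3.40483, so M₁ = 3.40483 × 7.7 ≈ 26.2172 billion.
After the change m₂ = 1 / (0.2377 + 0.1079) ≈ 2.89352, so M₂ = 2.89352 × 7.7 ≈ 22.2801 billion.
ΔM = M₂ − M₁ = 22.2801 − 26.2172 = -3.9371 billion.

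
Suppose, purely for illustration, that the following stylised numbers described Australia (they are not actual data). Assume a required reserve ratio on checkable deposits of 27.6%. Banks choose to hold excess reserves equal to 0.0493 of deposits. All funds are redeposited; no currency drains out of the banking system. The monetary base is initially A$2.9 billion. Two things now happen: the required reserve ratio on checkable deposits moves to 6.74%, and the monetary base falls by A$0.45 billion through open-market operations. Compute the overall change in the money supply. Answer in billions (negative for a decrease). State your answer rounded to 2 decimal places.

Before: m₁ = 1 / (0.276 + 0.0493) ≈ 3.0741, MB₁ = 2.9, so M₁ = 3.0741 × 2.9 ≈ 8.9149 billion.
After: m₂ = 1 / (0.0674 + 0.0493) ≈ 8.5690, MB₂ = 2.9 − 0.45 = 2.45, so M₂ = 8.5690 × 2.45 ≈ 20.9941 billion.
ΔM = M₂ − M₁ = 20.9941 − 8.9149 = 12.0792 billion.

A$12.08 billion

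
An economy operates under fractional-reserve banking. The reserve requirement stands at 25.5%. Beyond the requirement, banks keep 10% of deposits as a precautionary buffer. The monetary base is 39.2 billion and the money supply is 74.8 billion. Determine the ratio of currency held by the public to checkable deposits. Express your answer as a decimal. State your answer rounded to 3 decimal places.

0.355

Using m = M/MB = 74.8/39.2 ≈ 1.908163. From m = (1 + c)/(c + rr + e), rearranging gives 1 + c = m·(c + rr + e), so c·(1 − m) = m·(rr + e) − 1.
Hence c = [m·(rr + e) − 1]/(1 − m) = [1.908163 × (0.255 + 0.1) − 1] / (1 − 1.908163) ≈ 0.355225.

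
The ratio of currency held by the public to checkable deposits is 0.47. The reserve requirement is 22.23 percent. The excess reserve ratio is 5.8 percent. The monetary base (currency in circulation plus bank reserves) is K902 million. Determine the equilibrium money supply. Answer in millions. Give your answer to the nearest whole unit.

The money multiplier is m = (1 + c) / (rr + e + c) = (1 + 0.47) / (0.2223 + 0.058 + 0.47) ≈ 1.9592.
So M = m × MB = 1.9592 × 902 = 1767.1984 million.

K1767 million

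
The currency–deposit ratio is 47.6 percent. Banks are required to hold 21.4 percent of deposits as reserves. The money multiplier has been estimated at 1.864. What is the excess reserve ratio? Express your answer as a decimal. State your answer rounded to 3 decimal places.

Using m = 1.864. Since m = (1 + c)/(c + rr + e), the denominator satisfies c + rr + e = (1 + c)/m = (1 + 0.476) / 1.864 ≈ 0.791845.
With c = 0.476 and rr = 0.214, the excess reserve ratio is 0.791845 − 0.476 − 0.214 = 0.101845.

0.102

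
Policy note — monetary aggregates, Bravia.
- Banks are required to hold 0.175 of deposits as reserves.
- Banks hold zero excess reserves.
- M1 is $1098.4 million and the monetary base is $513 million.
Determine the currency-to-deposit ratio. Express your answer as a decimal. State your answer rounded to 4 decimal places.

0.5480

Using m = M/MB = 1098.4/513 ≈ 2.141131. From m = (1 + c)/(c + rr + e), rearranging gives 1 + c = m·(c + rr + e), so c·(1 − m) = m·(rr + e) − 1.
Hence c = [m·(rr + e) − 1]/(1 − m) = [2.141131 × (0.175 + 0) − 1] / (1 − 2.141131) ≈ 0.547967.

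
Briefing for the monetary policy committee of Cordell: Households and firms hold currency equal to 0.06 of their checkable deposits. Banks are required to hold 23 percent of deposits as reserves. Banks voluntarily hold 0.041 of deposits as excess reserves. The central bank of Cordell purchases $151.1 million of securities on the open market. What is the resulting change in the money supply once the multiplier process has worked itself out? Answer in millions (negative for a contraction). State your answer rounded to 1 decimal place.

The money multiplier is m = (1 + c) / (rr + e + c) = (1 + 0.06) / (0.23 + 0.041 + 0.06) ≈ 3.20242.
The purchase adds 151.1 million of base, so ΔM = m × ΔMB = 3.20242 × (+151.1) ≈ 483.8857 million.

$483.9 million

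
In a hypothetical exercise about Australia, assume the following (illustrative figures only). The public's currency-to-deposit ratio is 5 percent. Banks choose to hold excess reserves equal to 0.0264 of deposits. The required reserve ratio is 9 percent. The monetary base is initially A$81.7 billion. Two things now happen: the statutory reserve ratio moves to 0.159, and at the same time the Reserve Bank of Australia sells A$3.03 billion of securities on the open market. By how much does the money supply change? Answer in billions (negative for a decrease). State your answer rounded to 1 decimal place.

Before: m₁ = (1 + 0.05) / (0.09 + 0.0264 + 0.05) ≈ 6.3101, MB₁ = 81.7, so M₁ = 6.3101 × 81.7 ≈ 515.5352 billion.
After: m₂ = (1 + 0.05) / (0.159 + 0.0264 + 0.05) ≈ 4.4605, MB₂ = 81.7 − 3.03 = 78.67, so M₂ = 4.4605 × 78.67 ≈ 350.9075 billion.
ΔM = M₂ − M₁ = 350.9075 − 515.5352 = -164.6277 billion.

-164.6 billion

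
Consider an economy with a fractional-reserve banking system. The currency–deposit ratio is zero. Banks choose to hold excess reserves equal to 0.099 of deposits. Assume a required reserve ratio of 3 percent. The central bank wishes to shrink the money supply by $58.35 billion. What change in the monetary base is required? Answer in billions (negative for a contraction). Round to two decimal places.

-7.53 billion

The money multiplier is m = 1 / (rr + e) = 1 / (0.03 + 0.099) ≈ 7.75194.
ΔMB = ΔM / m = (−58.35) / 7.75194 ≈ -7.5271 billion.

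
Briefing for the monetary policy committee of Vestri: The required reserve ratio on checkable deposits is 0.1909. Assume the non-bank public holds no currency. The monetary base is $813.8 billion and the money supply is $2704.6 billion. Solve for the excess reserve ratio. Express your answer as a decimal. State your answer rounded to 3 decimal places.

0.110

Using m = M/MB = 2704.6/813.8 ≈ 3.323421. Since m = (1 + c)/(c + rr + e), the denominator satisfies c + rr + e = (1 + c)/m = (1 + 0) / 3.323421 ≈ 0.300895.
With c = 0 and rr = 0.1909, the excess reserve ratio is 0.300895 − 0 − 0.1909 = 0.109995.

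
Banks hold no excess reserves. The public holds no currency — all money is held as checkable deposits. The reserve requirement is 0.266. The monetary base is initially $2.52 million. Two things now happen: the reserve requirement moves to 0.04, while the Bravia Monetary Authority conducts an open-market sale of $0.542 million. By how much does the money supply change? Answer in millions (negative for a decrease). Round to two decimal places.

Before: m₁ = 1 / (0.266) ≈ 3.7594, MB₁ = 2.52, so M₁ = 3.7594 × 2.52 ≈ 9.4737 million.
After: m₂ = 1 / (0.04) = 25, MB₂ = 2.52 − 0.542 = 1.978, so M₂ = 25 × 1.978 = 49.45 million.
ΔM = M₂ − M₁ = 49.45 − 9.4737 = 39.9763 million.

$39.98 million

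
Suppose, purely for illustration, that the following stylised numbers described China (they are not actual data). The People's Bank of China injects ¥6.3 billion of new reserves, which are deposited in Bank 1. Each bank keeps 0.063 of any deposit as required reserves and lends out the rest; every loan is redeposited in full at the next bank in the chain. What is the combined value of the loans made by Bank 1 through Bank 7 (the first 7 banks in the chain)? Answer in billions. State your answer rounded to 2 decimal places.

Bank i lends (1 − rr)^i of the original deposit: Bank 1 lends 6.3·0.9370 = 5.9031, Bank 2 lends 6.3·0.9370² ≈ 5.5312, and so on.
Summing a geometric series: total = 6.3·[0.9370·(1 − 0.9370^7) / (1 − 0.9370)] ≈ 34.2822 billion.

¥34.28 billion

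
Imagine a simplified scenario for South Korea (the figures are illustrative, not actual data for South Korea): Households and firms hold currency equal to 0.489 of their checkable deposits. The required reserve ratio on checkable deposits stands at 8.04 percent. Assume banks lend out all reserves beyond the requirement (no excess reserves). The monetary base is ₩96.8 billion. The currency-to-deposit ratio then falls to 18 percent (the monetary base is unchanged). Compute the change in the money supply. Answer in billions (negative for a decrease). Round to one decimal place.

Initially m₁ = (1 + 0.489) / (0.0804 + 0.489) ≈ 2.6150, so M₁ = 2.6150 × 96.8 = 253.132 billion.
After the change m₂ = (1 + 0.18) / (0.0804 + 0.18) ≈ 4.5315, so M₂ = 4.5315 × 96.8 = 438.6492 billion.
ΔM = M₂ − M₁ = 438.6492 − 253.132 = 185.5172 billion.

₩185.5 billion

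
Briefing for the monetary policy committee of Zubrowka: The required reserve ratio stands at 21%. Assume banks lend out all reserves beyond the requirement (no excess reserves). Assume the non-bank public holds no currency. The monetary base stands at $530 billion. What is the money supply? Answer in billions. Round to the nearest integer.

$2524 billion

With no currency drain or excess reserves, the money multiplier is m = 1/rr = 1/0.21 ≈ 4.7619.
Money supply M = m × MB = 4.7619 × 530 = 2523.807 billion.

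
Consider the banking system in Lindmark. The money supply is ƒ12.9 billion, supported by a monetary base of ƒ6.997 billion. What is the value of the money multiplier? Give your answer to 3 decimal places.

The money multiplier is m = M / MB = 12.9 / 6.997 ≈ 1.84365.

1.844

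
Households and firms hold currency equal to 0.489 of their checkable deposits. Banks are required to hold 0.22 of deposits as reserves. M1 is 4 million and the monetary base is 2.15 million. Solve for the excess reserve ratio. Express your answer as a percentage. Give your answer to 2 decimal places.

Using m = M/MB = 4/2.15 ≈ 1.860465. Since m = (1 + c)/(c + rr + e), the denominator satisfies c + rr + e = (1 + c)/m = (1 + 0.489) / 1.860465 ≈ 0.800338.
With c = 0.489 and rr = 0.22, the excess reserve ratio is 0.800338 − 0.489 − 0.22 = 0.091338.

9.13%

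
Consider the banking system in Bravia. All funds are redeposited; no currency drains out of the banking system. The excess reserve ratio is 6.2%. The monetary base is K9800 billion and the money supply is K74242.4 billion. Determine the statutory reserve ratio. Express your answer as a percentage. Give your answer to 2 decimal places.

7.00%

Using m = M/MB = 74242.4/9800 ≈ 7.575755. Since m = (1 + c)/(c + rr + e), the denominator satisfies c + rr + e = (1 + c)/m = (1 + 0) / 7.575755 ≈ 0.132000.
With c = 0 and e = 0.062, the statutory reserve ratio is 0.132000 − 0 − 0.062 = 0.07.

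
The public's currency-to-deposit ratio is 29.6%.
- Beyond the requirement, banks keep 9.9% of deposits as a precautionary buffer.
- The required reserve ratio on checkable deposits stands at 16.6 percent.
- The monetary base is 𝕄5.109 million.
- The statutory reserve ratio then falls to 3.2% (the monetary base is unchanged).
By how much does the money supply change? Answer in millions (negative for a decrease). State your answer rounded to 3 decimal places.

Initially m₁ = (1 + 0.296) / (0.166 + 0.099 + 0.296) ≈ 2.31016, so M₁ = 2.31016 × 5.109 ≈ 11.8026 million.
After the change m₂ = (1 + 0.296) / (0.032 + 0.099 + 0.296) ≈ 3.03513, so M₂ = 3.03513 × 5.109 ≈ 15.5065 million.
ΔM = M₂ − M₁ = 15.5065 − 11.8026 = 3.7039 million.

𝕄3.704 million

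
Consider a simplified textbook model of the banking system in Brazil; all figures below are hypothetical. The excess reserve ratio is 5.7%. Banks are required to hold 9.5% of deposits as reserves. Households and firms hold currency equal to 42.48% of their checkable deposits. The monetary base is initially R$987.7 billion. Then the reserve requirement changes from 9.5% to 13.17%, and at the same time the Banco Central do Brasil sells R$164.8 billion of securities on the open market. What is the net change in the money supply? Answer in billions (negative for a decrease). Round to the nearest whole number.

Before: m₁ = (1 + 0.4248) / (0.095 + 0.057 + 0.4248) ≈ 2.4702, MB₁ = 987.7, so M₁ = 2.4702 × 987.7 ≈ 2439.8165 billion.
After: m₂ = (1 + 0.4248) / (0.1317 + 0.057 + 0.4248) ≈ 2.3224, MB₂ = 987.7 − 164.8 = 822.9, so M₂ = 2.3224 × 822.9 ≈ 1911.103 billion.
ΔM = M₂ − M₁ = 1911.103 − 2439.8165 = -528.7135 billion.

-529 billion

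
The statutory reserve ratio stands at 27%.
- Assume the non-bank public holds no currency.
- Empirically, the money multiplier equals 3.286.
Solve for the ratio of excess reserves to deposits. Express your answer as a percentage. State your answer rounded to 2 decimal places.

Using m = 3.286. Since m = (1 + c)/(c + rr + e), the denominator satisfies c + rr + e = (1 + c)/m = (1 + 0) / 3.286 ≈ 0.304321.
With c = 0 and rr = 0.27, the ratio of excess reserves to deposits is 0.304321 − 0 − 0.27 = 0.034321.

3.43%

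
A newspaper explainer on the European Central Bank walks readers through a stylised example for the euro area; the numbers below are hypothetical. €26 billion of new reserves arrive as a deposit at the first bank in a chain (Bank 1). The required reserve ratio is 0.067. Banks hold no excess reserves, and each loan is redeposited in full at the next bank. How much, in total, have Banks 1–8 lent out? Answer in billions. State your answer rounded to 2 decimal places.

€154.17 billion

Bank i lends (1 − rr)^i of the original deposit: Bank 1 lends 26·0.9330 = 24.2580, Bank 2 lends 26·0.9330² ≈ 22.6327, and so on.
Summing a geometric series: total = 26·[0.9330·(1 − 0.9330^8) / (1 − 0.9330)] ≈ 154.1698 billion.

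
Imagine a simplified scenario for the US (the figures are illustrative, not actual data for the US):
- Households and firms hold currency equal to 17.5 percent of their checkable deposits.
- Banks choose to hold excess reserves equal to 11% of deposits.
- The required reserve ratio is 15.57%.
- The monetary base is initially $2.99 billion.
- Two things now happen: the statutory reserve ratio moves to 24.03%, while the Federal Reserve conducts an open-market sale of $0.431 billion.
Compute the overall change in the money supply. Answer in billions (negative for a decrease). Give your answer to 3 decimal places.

-2.248 billion

Before: m₁ = (1 + 0.175) / (0.1557 + 0.11 + 0.175) ≈ 2.66621, MB₁ = 2.99, so M₁ = 2.66621 × 2.99 ≈ 7.972 billion.
After: m₂ = (1 + 0.175) / (0.2403 + 0.11 + 0.175) ≈ 2.23682, MB₂ = 2.99 − 0.431 = 2.559, so M₂ = 2.23682 × 2.559 ≈ 5.724 billion.
ΔM = M₂ − M₁ = 5.724 − 7.972 = -2.248 billion.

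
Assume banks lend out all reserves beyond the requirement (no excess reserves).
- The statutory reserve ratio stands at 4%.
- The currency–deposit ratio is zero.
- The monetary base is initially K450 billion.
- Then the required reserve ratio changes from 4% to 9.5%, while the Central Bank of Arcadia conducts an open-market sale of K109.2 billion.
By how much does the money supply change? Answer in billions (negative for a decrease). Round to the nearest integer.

Before: m₁ = 1 / (0.04) = 25, MB₁ = 450, so M₁ = 25 × 450 = 11250 billion.
After: m₂ = 1 / (0.095) ≈ 10.5263, MB₂ = 450 − 109.2 = 340.8, so M₂ = 10.5263 × 340.8 ≈ 3587.363 billion.
ΔM = M₂ − M₁ = 3587.363 − 11250 = -7662.637 billion.

-7663 billion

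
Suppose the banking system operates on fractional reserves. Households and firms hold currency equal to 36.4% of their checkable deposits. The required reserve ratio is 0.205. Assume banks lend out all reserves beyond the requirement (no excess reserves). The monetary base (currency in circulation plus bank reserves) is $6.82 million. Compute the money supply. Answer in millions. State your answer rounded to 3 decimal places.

$16.349 million

The money multiplier is m = (1 + c) / (rr + c) = (1 + 0.364) / (0.205 + 0.364) ≈ 2.39719.
So M = m × MB = 2.39719 × 6.82 ≈ 16.3488 million.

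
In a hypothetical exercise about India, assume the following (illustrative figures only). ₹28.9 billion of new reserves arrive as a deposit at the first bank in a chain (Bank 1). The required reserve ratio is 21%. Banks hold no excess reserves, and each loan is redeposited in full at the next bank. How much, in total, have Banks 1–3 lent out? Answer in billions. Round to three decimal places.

₹55.116 billion

Bank i lends (1 − rr)^i of the original deposit: Bank 1 lends 28.9·0.7900 = 22.8310, Bank 2 lends 28.9·0.7900² ≈ 18.0365, and so on.
Summing a geometric series: total = 28.9·[0.7900·(1 − 0.7900^3) / (1 − 0.7900)] ≈ 55.1163 billion.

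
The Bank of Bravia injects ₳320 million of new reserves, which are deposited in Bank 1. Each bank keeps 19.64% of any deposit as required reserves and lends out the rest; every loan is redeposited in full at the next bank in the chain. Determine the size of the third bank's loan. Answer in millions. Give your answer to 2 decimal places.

₳166.06 million

Each bank lends a fraction (1 − rr) = 0.8036 of the deposit it receives, so Bank 3 receives 320·0.8036^2 and lends 320·0.8036^3 ≈ 166.0618 million.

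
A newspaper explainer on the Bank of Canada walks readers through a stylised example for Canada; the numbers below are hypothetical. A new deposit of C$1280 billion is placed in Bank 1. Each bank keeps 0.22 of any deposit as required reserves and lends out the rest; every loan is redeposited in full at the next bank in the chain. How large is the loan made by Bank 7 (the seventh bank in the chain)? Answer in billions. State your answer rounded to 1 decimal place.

Each bank lends a fraction (1 − rr) = 0.7800 of the deposit it receives, so Bank 7 receives 1280·0.7800^6 and lends 1280·0.7800^7 ≈ 224.8393 billion.

C$224.8 billion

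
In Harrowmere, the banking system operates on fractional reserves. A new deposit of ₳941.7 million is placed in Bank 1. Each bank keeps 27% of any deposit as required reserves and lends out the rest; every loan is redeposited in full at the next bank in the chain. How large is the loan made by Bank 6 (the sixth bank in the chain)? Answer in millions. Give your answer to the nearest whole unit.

₳143 million

Each bank lends a fraction (1 − rr) = 0.7300 of the deposit it receives, so Bank 6 receives 941.7·0.7300^5 and lends 941.7·0.7300^6 ≈ 142.5114 million.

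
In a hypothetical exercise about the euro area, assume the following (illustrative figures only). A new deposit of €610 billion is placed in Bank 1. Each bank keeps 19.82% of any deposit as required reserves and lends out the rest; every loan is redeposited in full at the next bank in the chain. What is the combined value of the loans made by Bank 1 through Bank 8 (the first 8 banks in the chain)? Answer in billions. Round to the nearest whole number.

€2046 billion

Bank i lends (1 − rr)^i of the original deposit: Bank 1 lends 610·0.8018 = 489.0980, Bank 2 lends 610·0.8018² ≈ 392.1588, and so on.
Summing a geometric series: total = 610·[0.8018·(1 − 0.8018^8) / (1 − 0.8018)] ≈ 2046.1769 billion.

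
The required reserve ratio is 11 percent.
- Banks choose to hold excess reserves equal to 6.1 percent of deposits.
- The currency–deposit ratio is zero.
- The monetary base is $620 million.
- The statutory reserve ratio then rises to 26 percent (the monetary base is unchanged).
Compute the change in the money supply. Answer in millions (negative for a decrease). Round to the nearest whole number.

-1694 million

Initially m₁ = 1 / (0.11 + 0.061) ≈ 5.8480, so M₁ = 5.8480 × 620 = 3625.76 million.
After the change m₂ = 1 / (0.26 + 0.061) ≈ 3.1153, so M₂ = 3.1153 × 620 = 1931.486 million.
ΔM = M₂ − M₁ = 1931.486 − 3625.76 = -1694.274 million.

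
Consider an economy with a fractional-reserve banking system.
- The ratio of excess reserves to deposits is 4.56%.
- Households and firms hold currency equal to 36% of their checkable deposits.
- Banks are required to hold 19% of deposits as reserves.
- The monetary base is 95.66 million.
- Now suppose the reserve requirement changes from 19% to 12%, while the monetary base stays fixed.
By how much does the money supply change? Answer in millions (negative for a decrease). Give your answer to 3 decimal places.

29.091 million

Initially m₁ = (1 + 0.36) / (0.19 + 0.0456 + 0.36) ≈ 2.283412, so M₁ = 2.283412 × 95.66 ≈ 218.4312 million.
After the change m₂ = (1 + 0.36) / (0.12 + 0.0456 + 0.36) ≈ 2.587519, so M₂ = 2.587519 × 95.66 ≈ 247.5221 million.
ΔM = M₂ − M₁ = 247.5221 − 218.4312 = 29.0909 million.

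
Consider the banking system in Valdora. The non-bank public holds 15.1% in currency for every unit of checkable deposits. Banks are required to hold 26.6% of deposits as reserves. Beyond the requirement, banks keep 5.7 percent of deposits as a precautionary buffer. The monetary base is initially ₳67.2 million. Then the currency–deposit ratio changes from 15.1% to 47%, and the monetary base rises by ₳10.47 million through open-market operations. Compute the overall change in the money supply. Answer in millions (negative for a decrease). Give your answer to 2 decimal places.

Before: m₁ = (1 + 0.151) / (0.266 + 0.057 + 0.151) ≈ 2.42827, MB₁ = 67.2, so M₁ = 2.42827 × 67.2 ≈ 163.1797 million.
After: m₂ = (1 + 0.47) / (0.266 + 0.057 + 0.47) ≈ 1.85372, MB₂ = 67.2 + 10.47 = 77.67, so M₂ = 1.85372 × 77.67 ≈ 143.9784 million.
ΔM = M₂ − M₁ = 143.9784 − 163.1797 = -19.2013 million.

-19.20 million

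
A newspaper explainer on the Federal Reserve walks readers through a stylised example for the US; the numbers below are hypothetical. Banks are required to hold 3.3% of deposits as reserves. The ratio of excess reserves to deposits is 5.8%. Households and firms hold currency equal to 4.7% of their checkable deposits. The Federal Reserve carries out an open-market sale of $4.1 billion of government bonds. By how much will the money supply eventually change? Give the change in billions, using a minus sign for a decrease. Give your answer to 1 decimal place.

-31.1 billion

The money multiplier is m = (1 + c) / (rr + e + c) = (1 + 0.047) / (0.033 + 0.058 + 0.047) ≈ 7.5870.
The sale removes 4.1 billion of base, so ΔM = m × ΔMB = 7.5870 × (−4.1) = -31.1067 billion.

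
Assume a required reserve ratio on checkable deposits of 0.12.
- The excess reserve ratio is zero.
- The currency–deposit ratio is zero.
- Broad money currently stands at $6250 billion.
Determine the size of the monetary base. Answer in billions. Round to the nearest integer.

With no currency drain and no excess reserves, the money multiplier is m = 1/rr = 1/0.12 ≈ 8.33333.
The monetary base is MB = M / m = 6250 / 8.33333 = 750.0003 billion.

$750 billion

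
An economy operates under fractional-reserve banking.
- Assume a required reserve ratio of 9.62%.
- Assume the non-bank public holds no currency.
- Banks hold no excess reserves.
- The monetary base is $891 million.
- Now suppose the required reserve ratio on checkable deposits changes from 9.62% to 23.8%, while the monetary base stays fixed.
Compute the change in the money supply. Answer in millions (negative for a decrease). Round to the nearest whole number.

Initially m₁ = 1 / (0.0962) ≈ 10.3950, so M₁ = 10.3950 × 891 = 9261.945 million.
After the change m₂ = 1 / (0.238) ≈ 4.2017, so M₂ = 4.2017 × 891 = 3743.7147 million.
ΔM = M₂ − M₁ = 3743.7147 − 9261.945 = -5518.2303 million.

-5518 million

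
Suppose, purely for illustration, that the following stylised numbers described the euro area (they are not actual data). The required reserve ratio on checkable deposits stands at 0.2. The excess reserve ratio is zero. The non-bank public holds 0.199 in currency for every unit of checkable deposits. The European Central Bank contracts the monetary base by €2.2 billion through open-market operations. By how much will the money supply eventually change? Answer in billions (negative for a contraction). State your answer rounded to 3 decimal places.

The money multiplier is m = (1 + c) / (rr + c) = (1 + 0.199) / (0.2 + 0.199) ≈ 3.00501.
The sale removes 2.2 billion of base, so ΔM = m × ΔMB = 3.00501 × (−2.2) ≈ -6.611 billion.

-6.611 billion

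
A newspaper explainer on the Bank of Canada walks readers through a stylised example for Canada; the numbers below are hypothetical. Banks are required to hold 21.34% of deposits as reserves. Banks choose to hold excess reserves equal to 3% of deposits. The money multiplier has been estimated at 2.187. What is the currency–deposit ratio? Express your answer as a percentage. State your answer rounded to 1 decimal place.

Using m = 2.187. From m = (1 + c)/(c + rr + e), rearranging gives 1 + c = m·(c + rr + e), so c·(1 − m) = m·(rr + e) − 1.
Hence c = [m·(rr + e) − 1]/(1 − m) = [2.187 × (0.2134 + 0.03) − 1] / (1 − 2.187) ≈ 0.394005.

39.4%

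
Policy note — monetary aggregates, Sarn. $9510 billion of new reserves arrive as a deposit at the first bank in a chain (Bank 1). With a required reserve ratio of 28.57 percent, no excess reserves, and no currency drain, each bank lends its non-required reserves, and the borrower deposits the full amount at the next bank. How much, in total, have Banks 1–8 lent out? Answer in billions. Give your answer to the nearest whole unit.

Bank i lends (1 − rr)^i of the original deposit: Bank 1 lends 9510·0.7143 = 6792.9930, Bank 2 lends 9510·0.7143² ≈ 4852.2349, and so on.
Summing a geometric series: total = 9510·[0.7143·(1 − 0.7143^8) / (1 − 0.7143)] ≈ 22165.2912 billion.

$22165 billion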